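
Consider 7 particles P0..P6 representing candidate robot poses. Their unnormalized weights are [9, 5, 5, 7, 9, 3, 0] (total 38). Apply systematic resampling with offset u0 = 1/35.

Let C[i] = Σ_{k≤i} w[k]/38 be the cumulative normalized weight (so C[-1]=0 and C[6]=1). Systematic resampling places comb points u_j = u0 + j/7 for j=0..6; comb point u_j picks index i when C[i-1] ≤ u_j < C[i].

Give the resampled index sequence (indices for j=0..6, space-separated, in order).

C = [9/38, 7/19, 1/2, 13/19, 35/38, 1, 1]
j=0: u_0=1/35 ∈ [0, 9/38) → index 0
j=1: u_1=6/35 ∈ [0, 9/38) → index 0
j=2: u_2=11/35 ∈ [9/38, 7/19) → index 1
j=3: u_3=16/35 ∈ [7/19, 1/2) → index 2
j=4: u_4=3/5 ∈ [1/2, 13/19) → index 3
j=5: u_5=26/35 ∈ [13/19, 35/38) → index 4
j=6: u_6=31/35 ∈ [13/19, 35/38) → index 4

0 0 1 2 3 4 4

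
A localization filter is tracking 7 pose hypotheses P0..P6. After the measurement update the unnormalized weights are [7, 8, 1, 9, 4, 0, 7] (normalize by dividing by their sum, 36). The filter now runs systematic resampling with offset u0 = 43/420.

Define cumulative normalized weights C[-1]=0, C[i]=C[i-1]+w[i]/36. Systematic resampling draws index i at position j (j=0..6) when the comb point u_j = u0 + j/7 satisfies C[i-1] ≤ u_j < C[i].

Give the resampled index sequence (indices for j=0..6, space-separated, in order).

C = [7/36, 5/12, 4/9, 25/36, 29/36, 29/36, 1]
j=0: u_0=43/420 ∈ [0, 7/36) → index 0
j=1: u_1=103/420 ∈ [7/36, 5/12) → index 1
j=2: u_2=163/420 ∈ [7/36, 5/12) → index 1
j=3: u_3=223/420 ∈ [4/9, 25/36) → index 3
j=4: u_4=283/420 ∈ [4/9, 25/36) → index 3
j=5: u_5=49/60 ∈ [29/36, 1) → index 6
j=6: u_6=403/420 ∈ [29/36, 1) → index 6

0 1 1 3 3 6 6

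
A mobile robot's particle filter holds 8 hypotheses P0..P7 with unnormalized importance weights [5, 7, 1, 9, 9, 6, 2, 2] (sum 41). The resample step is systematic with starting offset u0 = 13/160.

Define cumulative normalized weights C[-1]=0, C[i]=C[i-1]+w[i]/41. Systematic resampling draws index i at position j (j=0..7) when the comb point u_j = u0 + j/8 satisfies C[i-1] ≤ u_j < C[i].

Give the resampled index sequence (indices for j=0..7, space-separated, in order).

C = [5/41, 12/41, 13/41, 22/41, 31/41, 37/41, 39/41, 1]
j=0: u_0=13/160 ∈ [0, 5/41) → index 0
j=1: u_1=33/160 ∈ [5/41, 12/41) → index 1
j=2: u_2=53/160 ∈ [13/41, 22/41) → index 3
j=3: u_3=73/160 ∈ [13/41, 22/41) → index 3
j=4: u_4=93/160 ∈ [22/41, 31/41) → index 4
j=5: u_5=113/160 ∈ [22/41, 31/41) → index 4
j=6: u_6=133/160 ∈ [31/41, 37/41) → index 5
j=7: u_7=153/160 ∈ [39/41, 1) → index 7

0 1 3 3 4 4 5 7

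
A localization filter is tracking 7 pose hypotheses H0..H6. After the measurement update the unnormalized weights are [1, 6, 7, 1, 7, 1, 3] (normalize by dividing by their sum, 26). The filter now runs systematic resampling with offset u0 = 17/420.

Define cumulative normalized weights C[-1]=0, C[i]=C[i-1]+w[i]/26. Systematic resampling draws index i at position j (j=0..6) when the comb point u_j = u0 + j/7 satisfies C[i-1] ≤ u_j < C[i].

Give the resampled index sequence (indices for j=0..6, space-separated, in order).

1 1 2 2 4 4 6

C = [1/26, 7/26, 7/13, 15/26, 11/13, 23/26, 1]
j=0: u_0=17/420 ∈ [1/26, 7/26) → index 1
j=1: u_1=11/60 ∈ [1/26, 7/26) → index 1
j=2: u_2=137/420 ∈ [7/26, 7/13) → index 2
j=3: u_3=197/420 ∈ [7/26, 7/13) → index 2
j=4: u_4=257/420 ∈ [15/26, 11/13) → index 4
j=5: u_5=317/420 ∈ [15/26, 11/13) → index 4
j=6: u_6=377/420 ∈ [23/26, 1) → index 6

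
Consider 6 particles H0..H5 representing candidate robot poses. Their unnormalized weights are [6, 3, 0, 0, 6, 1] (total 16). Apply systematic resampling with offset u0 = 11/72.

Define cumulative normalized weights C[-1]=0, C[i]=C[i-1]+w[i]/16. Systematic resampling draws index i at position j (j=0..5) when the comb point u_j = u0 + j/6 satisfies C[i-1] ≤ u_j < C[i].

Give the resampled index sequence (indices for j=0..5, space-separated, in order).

C = [3/8, 9/16, 9/16, 9/16, 15/16, 1]
j=0: u_0=11/72 ∈ [0, 3/8) → index 0
j=1: u_1=23/72 ∈ [0, 3/8) → index 0
j=2: u_2=35/72 ∈ [3/8, 9/16) → index 1
j=3: u_3=47/72 ∈ [9/16, 15/16) → index 4
j=4: u_4=59/72 ∈ [9/16, 15/16) → index 4
j=5: u_5=71/72 ∈ [15/16, 1) → index 5

0 0 1 4 4 5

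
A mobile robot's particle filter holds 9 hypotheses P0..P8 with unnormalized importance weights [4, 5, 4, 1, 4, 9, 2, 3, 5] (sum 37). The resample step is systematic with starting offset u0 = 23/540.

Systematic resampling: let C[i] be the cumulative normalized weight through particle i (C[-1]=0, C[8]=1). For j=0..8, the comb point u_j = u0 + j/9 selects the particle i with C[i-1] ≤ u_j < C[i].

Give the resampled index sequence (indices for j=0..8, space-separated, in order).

0 1 2 3 5 5 5 7 8

C = [4/37, 9/37, 13/37, 14/37, 18/37, 27/37, 29/37, 32/37, 1]
j=0: u_0=23/540 ∈ [0, 4/37) → index 0
j=1: u_1=83/540 ∈ [4/37, 9/37) → index 1
j=2: u_2=143/540 ∈ [9/37, 13/37) → index 2
j=3: u_3=203/540 ∈ [13/37, 14/37) → index 3
j=4: u_4=263/540 ∈ [18/37, 27/37) → index 5
j=5: u_5=323/540 ∈ [18/37, 27/37) → index 5
j=6: u_6=383/540 ∈ [18/37, 27/37) → index 5
j=7: u_7=443/540 ∈ [29/37, 32/37) → index 7
j=8: u_8=503/540 ∈ [32/37, 1) → index 8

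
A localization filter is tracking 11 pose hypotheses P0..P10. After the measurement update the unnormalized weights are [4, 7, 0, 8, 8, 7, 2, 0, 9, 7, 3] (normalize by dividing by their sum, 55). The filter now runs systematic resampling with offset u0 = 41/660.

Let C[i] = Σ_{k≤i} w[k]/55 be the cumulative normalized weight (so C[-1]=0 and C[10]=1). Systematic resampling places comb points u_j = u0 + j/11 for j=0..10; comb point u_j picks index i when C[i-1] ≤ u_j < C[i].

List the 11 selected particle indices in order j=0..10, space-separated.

0 1 3 3 4 5 5 8 8 9 10

C = [4/55, 1/5, 1/5, 19/55, 27/55, 34/55, 36/55, 36/55, 9/11, 52/55, 1]
j=0: u_0=41/660 ∈ [0, 4/55) → index 0
j=1: u_1=101/660 ∈ [4/55, 1/5) → index 1
j=2: u_2=161/660 ∈ [1/5, 19/55) → index 3
j=3: u_3=221/660 ∈ [1/5, 19/55) → index 3
j=4: u_4=281/660 ∈ [19/55, 27/55) → index 4
j=5: u_5=31/60 ∈ [27/55, 34/55) → index 5
j=6: u_6=401/660 ∈ [27/55, 34/55) → index 5
j=7: u_7=461/660 ∈ [36/55, 9/11) → index 8
j=8: u_8=521/660 ∈ [36/55, 9/11) → index 8
j=9: u_9=581/660 ∈ [9/11, 52/55) → index 9
j=10: u_10=641/660 ∈ [52/55, 1) → index 10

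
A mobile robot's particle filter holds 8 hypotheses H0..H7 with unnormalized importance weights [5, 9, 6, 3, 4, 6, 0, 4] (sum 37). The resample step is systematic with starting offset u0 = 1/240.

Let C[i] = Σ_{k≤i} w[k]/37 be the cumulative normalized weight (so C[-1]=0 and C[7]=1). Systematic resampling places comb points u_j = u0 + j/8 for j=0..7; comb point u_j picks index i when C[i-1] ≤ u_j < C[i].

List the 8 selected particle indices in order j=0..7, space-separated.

C = [5/37, 14/37, 20/37, 23/37, 27/37, 33/37, 33/37, 1]
j=0: u_0=1/240 ∈ [0, 5/37) → index 0
j=1: u_1=31/240 ∈ [0, 5/37) → index 0
j=2: u_2=61/240 ∈ [5/37, 14/37) → index 1
j=3: u_3=91/240 ∈ [14/37, 20/37) → index 2
j=4: u_4=121/240 ∈ [14/37, 20/37) → index 2
j=5: u_5=151/240 ∈ [23/37, 27/37) → index 4
j=6: u_6=181/240 ∈ [27/37, 33/37) → index 5
j=7: u_7=211/240 ∈ [27/37, 33/37) → index 5

0 0 1 2 2 4 5 5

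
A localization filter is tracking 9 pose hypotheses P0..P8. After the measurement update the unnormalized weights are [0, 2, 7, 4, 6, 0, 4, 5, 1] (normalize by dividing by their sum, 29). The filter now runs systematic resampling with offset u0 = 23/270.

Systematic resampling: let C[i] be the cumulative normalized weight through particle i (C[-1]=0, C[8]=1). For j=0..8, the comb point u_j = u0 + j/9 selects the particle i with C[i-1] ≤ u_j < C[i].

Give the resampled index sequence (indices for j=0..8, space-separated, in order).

C = [0, 2/29, 9/29, 13/29, 19/29, 19/29, 23/29, 28/29, 1]
j=0: u_0=23/270 ∈ [2/29, 9/29) → index 2
j=1: u_1=53/270 ∈ [2/29, 9/29) → index 2
j=2: u_2=83/270 ∈ [2/29, 9/29) → index 2
j=3: u_3=113/270 ∈ [9/29, 13/29) → index 3
j=4: u_4=143/270 ∈ [13/29, 19/29) → index 4
j=5: u_5=173/270 ∈ [13/29, 19/29) → index 4
j=6: u_6=203/270 ∈ [19/29, 23/29) → index 6
j=7: u_7=233/270 ∈ [23/29, 28/29) → index 7
j=8: u_8=263/270 ∈ [28/29, 1) → index 8

2 2 2 3 4 4 6 7 8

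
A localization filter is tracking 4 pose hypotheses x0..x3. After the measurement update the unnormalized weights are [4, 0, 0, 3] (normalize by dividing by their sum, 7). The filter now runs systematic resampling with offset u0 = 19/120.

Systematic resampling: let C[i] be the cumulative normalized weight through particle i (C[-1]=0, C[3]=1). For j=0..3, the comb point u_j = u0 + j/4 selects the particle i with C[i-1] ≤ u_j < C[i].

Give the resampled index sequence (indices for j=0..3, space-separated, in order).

0 0 3 3

C = [4/7, 4/7, 4/7, 1]
j=0: u_0=19/120 ∈ [0, 4/7) → index 0
j=1: u_1=49/120 ∈ [0, 4/7) → index 0
j=2: u_2=79/120 ∈ [4/7, 1) → index 3
j=3: u_3=109/120 ∈ [4/7, 1) → index 3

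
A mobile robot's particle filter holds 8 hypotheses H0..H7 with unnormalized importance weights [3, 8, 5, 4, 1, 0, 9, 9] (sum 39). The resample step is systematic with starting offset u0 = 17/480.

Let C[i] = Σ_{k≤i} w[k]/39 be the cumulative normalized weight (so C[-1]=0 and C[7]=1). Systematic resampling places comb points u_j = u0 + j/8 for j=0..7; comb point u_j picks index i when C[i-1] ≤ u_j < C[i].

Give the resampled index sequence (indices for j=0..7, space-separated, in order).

C = [1/13, 11/39, 16/39, 20/39, 7/13, 7/13, 10/13, 1]
j=0: u_0=17/480 ∈ [0, 1/13) → index 0
j=1: u_1=77/480 ∈ [1/13, 11/39) → index 1
j=2: u_2=137/480 ∈ [11/39, 16/39) → index 2
j=3: u_3=197/480 ∈ [16/39, 20/39) → index 3
j=4: u_4=257/480 ∈ [20/39, 7/13) → index 4
j=5: u_5=317/480 ∈ [7/13, 10/13) → index 6
j=6: u_6=377/480 ∈ [10/13, 1) → index 7
j=7: u_7=437/480 ∈ [10/13, 1) → index 7

0 1 2 3 4 6 7 7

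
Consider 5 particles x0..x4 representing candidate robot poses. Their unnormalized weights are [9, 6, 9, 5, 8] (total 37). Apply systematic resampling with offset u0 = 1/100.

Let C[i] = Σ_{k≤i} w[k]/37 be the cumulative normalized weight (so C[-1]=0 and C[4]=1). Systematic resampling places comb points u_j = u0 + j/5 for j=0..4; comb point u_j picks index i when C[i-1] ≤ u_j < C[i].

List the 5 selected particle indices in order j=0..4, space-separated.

C = [9/37, 15/37, 24/37, 29/37, 1]
j=0: u_0=1/100 ∈ [0, 9/37) → index 0
j=1: u_1=21/100 ∈ [0, 9/37) → index 0
j=2: u_2=41/100 ∈ [15/37, 24/37) → index 2
j=3: u_3=61/100 ∈ [15/37, 24/37) → index 2
j=4: u_4=81/100 ∈ [29/37, 1) → index 4

0 0 2 2 4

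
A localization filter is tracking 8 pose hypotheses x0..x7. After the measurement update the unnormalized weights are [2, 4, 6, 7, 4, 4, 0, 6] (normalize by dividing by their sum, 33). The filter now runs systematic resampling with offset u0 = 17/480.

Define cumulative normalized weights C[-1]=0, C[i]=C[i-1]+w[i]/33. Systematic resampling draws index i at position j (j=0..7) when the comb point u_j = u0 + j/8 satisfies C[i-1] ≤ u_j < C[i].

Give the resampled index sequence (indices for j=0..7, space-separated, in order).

0 1 2 3 3 4 5 7

C = [2/33, 2/11, 4/11, 19/33, 23/33, 9/11, 9/11, 1]
j=0: u_0=17/480 ∈ [0, 2/33) → index 0
j=1: u_1=77/480 ∈ [2/33, 2/11) → index 1
j=2: u_2=137/480 ∈ [2/11, 4/11) → index 2
j=3: u_3=197/480 ∈ [4/11, 19/33) → index 3
j=4: u_4=257/480 ∈ [4/11, 19/33) → index 3
j=5: u_5=317/480 ∈ [19/33, 23/33) → index 4
j=6: u_6=377/480 ∈ [23/33, 9/11) → index 5
j=7: u_7=437/480 ∈ [9/11, 1) → index 7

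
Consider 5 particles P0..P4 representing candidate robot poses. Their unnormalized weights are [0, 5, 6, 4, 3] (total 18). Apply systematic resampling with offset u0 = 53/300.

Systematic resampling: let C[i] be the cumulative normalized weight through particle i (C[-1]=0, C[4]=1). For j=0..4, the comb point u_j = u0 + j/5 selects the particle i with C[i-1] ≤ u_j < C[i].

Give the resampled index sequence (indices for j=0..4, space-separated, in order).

C = [0, 5/18, 11/18, 5/6, 1]
j=0: u_0=53/300 ∈ [0, 5/18) → index 1
j=1: u_1=113/300 ∈ [5/18, 11/18) → index 2
j=2: u_2=173/300 ∈ [5/18, 11/18) → index 2
j=3: u_3=233/300 ∈ [11/18, 5/6) → index 3
j=4: u_4=293/300 ∈ [5/6, 1) → index 4

1 2 2 3 4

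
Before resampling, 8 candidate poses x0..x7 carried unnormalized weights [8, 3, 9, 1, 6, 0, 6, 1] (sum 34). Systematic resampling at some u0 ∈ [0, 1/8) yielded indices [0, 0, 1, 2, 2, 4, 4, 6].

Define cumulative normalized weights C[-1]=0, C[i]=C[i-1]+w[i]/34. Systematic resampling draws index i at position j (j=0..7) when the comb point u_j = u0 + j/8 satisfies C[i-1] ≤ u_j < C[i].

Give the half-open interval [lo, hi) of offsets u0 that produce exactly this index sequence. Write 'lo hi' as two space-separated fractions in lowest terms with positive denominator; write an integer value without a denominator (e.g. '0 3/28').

C = [4/17, 11/34, 10/17, 21/34, 27/34, 27/34, 33/34, 1]
j=0 picked index 0: u0 ∈ [0, 4/17)
j=1 picked index 0: u0 ∈ [-1/8, 15/136)
j=2 picked index 1: u0 ∈ [-1/68, 5/68)
j=3 picked index 2: u0 ∈ [-7/136, 29/136)
j=4 picked index 2: u0 ∈ [-3/17, 3/34)
j=5 picked index 4: u0 ∈ [-1/136, 23/136)
j=6 picked index 4: u0 ∈ [-9/68, 3/68)
j=7 picked index 6: u0 ∈ [-11/136, 13/136)
intersection: [0, 3/68)

0 3/68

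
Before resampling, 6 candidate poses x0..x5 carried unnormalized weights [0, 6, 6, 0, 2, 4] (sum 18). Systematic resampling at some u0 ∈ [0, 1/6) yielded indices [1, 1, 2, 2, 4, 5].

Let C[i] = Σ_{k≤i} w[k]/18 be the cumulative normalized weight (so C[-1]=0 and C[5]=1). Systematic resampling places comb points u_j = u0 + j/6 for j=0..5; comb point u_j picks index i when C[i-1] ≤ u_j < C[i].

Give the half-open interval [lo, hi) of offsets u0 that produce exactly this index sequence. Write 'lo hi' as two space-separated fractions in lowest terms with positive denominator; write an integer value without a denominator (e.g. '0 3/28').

0 1/9

C = [0, 1/3, 2/3, 2/3, 7/9, 1]
j=0 picked index 1: u0 ∈ [0, 1/3)
j=1 picked index 1: u0 ∈ [-1/6, 1/6)
j=2 picked index 2: u0 ∈ [0, 1/3)
j=3 picked index 2: u0 ∈ [-1/6, 1/6)
j=4 picked index 4: u0 ∈ [0, 1/9)
j=5 picked index 5: u0 ∈ [-1/18, 1/6)
intersection: [0, 1/9)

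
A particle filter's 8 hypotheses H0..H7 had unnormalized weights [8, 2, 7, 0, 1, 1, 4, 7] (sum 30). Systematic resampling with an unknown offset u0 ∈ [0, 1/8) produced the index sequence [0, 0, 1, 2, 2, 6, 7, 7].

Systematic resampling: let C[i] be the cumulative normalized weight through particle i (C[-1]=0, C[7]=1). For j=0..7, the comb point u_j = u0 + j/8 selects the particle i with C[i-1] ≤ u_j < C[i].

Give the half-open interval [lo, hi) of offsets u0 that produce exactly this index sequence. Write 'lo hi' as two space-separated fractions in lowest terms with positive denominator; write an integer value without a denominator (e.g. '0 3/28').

1/60 1/15

C = [4/15, 1/3, 17/30, 17/30, 3/5, 19/30, 23/30, 1]
j=0 picked index 0: u0 ∈ [0, 4/15)
j=1 picked index 0: u0 ∈ [-1/8, 17/120)
j=2 picked index 1: u0 ∈ [1/60, 1/12)
j=3 picked index 2: u0 ∈ [-1/24, 23/120)
j=4 picked index 2: u0 ∈ [-1/6, 1/15)
j=5 picked index 6: u0 ∈ [1/120, 17/120)
j=6 picked index 7: u0 ∈ [1/60, 1/4)
j=7 picked index 7: u0 ∈ [-13/120, 1/8)
intersection: [1/60, 1/15)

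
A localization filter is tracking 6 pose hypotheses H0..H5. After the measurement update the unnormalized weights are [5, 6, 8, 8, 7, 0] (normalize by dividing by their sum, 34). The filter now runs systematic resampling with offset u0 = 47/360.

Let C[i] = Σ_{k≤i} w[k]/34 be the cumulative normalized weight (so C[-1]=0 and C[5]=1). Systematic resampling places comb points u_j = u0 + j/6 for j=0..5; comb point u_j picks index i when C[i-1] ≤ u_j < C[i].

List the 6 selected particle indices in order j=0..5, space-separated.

0 1 2 3 4 4

C = [5/34, 11/34, 19/34, 27/34, 1, 1]
j=0: u_0=47/360 ∈ [0, 5/34) → index 0
j=1: u_1=107/360 ∈ [5/34, 11/34) → index 1
j=2: u_2=167/360 ∈ [11/34, 19/34) → index 2
j=3: u_3=227/360 ∈ [19/34, 27/34) → index 3
j=4: u_4=287/360 ∈ [27/34, 1) → index 4
j=5: u_5=347/360 ∈ [27/34, 1) → index 4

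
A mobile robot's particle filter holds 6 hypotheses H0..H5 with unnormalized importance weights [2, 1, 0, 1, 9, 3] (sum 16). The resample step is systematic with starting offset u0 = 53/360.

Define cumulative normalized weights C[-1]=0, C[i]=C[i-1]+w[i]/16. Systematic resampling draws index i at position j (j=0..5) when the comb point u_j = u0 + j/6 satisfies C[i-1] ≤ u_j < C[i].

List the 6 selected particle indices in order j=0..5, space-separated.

1 4 4 4 5 5

C = [1/8, 3/16, 3/16, 1/4, 13/16, 1]
j=0: u_0=53/360 ∈ [1/8, 3/16) → index 1
j=1: u_1=113/360 ∈ [1/4, 13/16) → index 4
j=2: u_2=173/360 ∈ [1/4, 13/16) → index 4
j=3: u_3=233/360 ∈ [1/4, 13/16) → index 4
j=4: u_4=293/360 ∈ [13/16, 1) → index 5
j=5: u_5=353/360 ∈ [13/16, 1) → index 5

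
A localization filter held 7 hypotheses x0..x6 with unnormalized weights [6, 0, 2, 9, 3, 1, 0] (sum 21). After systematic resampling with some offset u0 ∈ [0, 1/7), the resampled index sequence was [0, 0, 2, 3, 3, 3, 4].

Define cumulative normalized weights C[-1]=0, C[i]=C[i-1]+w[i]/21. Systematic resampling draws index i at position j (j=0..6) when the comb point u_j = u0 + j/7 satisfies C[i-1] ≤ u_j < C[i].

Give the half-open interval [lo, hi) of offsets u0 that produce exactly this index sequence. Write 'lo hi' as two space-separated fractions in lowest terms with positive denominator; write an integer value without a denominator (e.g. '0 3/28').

C = [2/7, 2/7, 8/21, 17/21, 20/21, 1, 1]
j=0 picked index 0: u0 ∈ [0, 2/7)
j=1 picked index 0: u0 ∈ [-1/7, 1/7)
j=2 picked index 2: u0 ∈ [0, 2/21)
j=3 picked index 3: u0 ∈ [-1/21, 8/21)
j=4 picked index 3: u0 ∈ [-4/21, 5/21)
j=5 picked index 3: u0 ∈ [-1/3, 2/21)
j=6 picked index 4: u0 ∈ [-1/21, 2/21)
intersection: [0, 2/21)

0 2/21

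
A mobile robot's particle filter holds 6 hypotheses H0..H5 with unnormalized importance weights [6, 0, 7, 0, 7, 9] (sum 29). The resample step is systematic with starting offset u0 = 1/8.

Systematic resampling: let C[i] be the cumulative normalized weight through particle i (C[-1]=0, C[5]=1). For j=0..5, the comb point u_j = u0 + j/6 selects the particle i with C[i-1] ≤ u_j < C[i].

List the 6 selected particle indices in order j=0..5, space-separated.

0 2 4 4 5 5

C = [6/29, 6/29, 13/29, 13/29, 20/29, 1]
j=0: u_0=1/8 ∈ [0, 6/29) → index 0
j=1: u_1=7/24 ∈ [6/29, 13/29) → index 2
j=2: u_2=11/24 ∈ [13/29, 20/29) → index 4
j=3: u_3=5/8 ∈ [13/29, 20/29) → index 4
j=4: u_4=19/24 ∈ [20/29, 1) → index 5
j=5: u_5=23/24 ∈ [20/29, 1) → index 5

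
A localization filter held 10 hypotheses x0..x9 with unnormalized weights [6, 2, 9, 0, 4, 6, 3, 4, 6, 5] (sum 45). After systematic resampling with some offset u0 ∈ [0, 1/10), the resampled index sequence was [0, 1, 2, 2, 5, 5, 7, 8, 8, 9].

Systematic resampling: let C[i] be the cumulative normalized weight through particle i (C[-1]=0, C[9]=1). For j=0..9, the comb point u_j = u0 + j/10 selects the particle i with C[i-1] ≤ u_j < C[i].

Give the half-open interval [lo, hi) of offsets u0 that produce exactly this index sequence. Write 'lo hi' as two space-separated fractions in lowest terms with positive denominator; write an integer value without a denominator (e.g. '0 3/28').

1/15 7/90

C = [2/15, 8/45, 17/45, 17/45, 7/15, 3/5, 2/3, 34/45, 8/9, 1]
j=0 picked index 0: u0 ∈ [0, 2/15)
j=1 picked index 1: u0 ∈ [1/30, 7/90)
j=2 picked index 2: u0 ∈ [-1/45, 8/45)
j=3 picked index 2: u0 ∈ [-11/90, 7/90)
j=4 picked index 5: u0 ∈ [1/15, 1/5)
j=5 picked index 5: u0 ∈ [-1/30, 1/10)
j=6 picked index 7: u0 ∈ [1/15, 7/45)
j=7 picked index 8: u0 ∈ [1/18, 17/90)
j=8 picked index 8: u0 ∈ [-2/45, 4/45)
j=9 picked index 9: u0 ∈ [-1/90, 1/10)
intersection: [1/15, 7/90)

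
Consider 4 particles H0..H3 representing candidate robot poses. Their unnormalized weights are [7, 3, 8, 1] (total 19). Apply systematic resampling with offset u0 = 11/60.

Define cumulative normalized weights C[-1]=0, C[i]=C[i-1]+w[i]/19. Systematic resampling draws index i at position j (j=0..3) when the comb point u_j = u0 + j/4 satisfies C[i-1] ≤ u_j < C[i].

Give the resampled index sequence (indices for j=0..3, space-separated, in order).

0 1 2 2

C = [7/19, 10/19, 18/19, 1]
j=0: u_0=11/60 ∈ [0, 7/19) → index 0
j=1: u_1=13/30 ∈ [7/19, 10/19) → index 1
j=2: u_2=41/60 ∈ [10/19, 18/19) → index 2
j=3: u_3=14/15 ∈ [10/19, 18/19) → index 2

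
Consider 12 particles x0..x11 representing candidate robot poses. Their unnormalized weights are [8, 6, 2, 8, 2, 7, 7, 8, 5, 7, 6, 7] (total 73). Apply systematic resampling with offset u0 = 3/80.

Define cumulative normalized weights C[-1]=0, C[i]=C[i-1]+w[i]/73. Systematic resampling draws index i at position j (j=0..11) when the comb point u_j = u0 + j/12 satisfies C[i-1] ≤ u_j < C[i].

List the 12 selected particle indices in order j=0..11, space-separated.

0 1 2 3 5 6 6 7 8 9 10 11

C = [8/73, 14/73, 16/73, 24/73, 26/73, 33/73, 40/73, 48/73, 53/73, 60/73, 66/73, 1]
j=0: u_0=3/80 ∈ [0, 8/73) → index 0
j=1: u_1=29/240 ∈ [8/73, 14/73) → index 1
j=2: u_2=49/240 ∈ [14/73, 16/73) → index 2
j=3: u_3=23/80 ∈ [16/73, 24/73) → index 3
j=4: u_4=89/240 ∈ [26/73, 33/73) → index 5
j=5: u_5=109/240 ∈ [33/73, 40/73) → index 6
j=6: u_6=43/80 ∈ [33/73, 40/73) → index 6
j=7: u_7=149/240 ∈ [40/73, 48/73) → index 7
j=8: u_8=169/240 ∈ [48/73, 53/73) → index 8
j=9: u_9=63/80 ∈ [53/73, 60/73) → index 9
j=10: u_10=209/240 ∈ [60/73, 66/73) → index 10
j=11: u_11=229/240 ∈ [66/73, 1) → index 11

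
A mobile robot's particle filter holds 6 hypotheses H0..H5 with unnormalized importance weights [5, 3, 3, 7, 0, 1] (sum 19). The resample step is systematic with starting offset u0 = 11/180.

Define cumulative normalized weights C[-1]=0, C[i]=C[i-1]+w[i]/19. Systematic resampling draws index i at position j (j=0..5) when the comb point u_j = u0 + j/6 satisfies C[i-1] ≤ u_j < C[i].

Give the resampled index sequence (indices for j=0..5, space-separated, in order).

0 0 1 2 3 3

C = [5/19, 8/19, 11/19, 18/19, 18/19, 1]
j=0: u_0=11/180 ∈ [0, 5/19) → index 0
j=1: u_1=41/180 ∈ [0, 5/19) → index 0
j=2: u_2=71/180 ∈ [5/19, 8/19) → index 1
j=3: u_3=101/180 ∈ [8/19, 11/19) → index 2
j=4: u_4=131/180 ∈ [11/19, 18/19) → index 3
j=5: u_5=161/180 ∈ [11/19, 18/19) → index 3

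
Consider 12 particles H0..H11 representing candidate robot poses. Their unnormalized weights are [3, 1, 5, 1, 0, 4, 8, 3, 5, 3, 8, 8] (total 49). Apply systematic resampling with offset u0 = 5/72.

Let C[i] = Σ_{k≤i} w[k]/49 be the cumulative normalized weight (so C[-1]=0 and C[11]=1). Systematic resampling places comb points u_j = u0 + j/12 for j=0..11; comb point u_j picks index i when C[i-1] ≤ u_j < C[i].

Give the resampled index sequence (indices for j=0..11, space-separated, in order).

1 2 5 6 6 7 8 9 10 10 11 11

C = [3/49, 4/49, 9/49, 10/49, 10/49, 2/7, 22/49, 25/49, 30/49, 33/49, 41/49, 1]
j=0: u_0=5/72 ∈ [3/49, 4/49) → index 1
j=1: u_1=11/72 ∈ [4/49, 9/49) → index 2
j=2: u_2=17/72 ∈ [10/49, 2/7) → index 5
j=3: u_3=23/72 ∈ [2/7, 22/49) → index 6
j=4: u_4=29/72 ∈ [2/7, 22/49) → index 6
j=5: u_5=35/72 ∈ [22/49, 25/49) → index 7
j=6: u_6=41/72 ∈ [25/49, 30/49) → index 8
j=7: u_7=47/72 ∈ [30/49, 33/49) → index 9
j=8: u_8=53/72 ∈ [33/49, 41/49) → index 10
j=9: u_9=59/72 ∈ [33/49, 41/49) → index 10
j=10: u_10=65/72 ∈ [41/49, 1) → index 11
j=11: u_11=71/72 ∈ [41/49, 1) → index 11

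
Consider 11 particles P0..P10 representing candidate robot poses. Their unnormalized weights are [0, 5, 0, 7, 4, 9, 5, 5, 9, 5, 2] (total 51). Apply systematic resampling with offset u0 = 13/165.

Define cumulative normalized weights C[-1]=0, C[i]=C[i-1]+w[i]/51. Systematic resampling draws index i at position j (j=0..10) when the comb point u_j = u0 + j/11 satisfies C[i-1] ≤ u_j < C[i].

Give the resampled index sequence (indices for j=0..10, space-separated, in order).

C = [0, 5/51, 5/51, 4/17, 16/51, 25/51, 10/17, 35/51, 44/51, 49/51, 1]
j=0: u_0=13/165 ∈ [0, 5/51) → index 1
j=1: u_1=28/165 ∈ [5/51, 4/17) → index 3
j=2: u_2=43/165 ∈ [4/17, 16/51) → index 4
j=3: u_3=58/165 ∈ [16/51, 25/51) → index 5
j=4: u_4=73/165 ∈ [16/51, 25/51) → index 5
j=5: u_5=8/15 ∈ [25/51, 10/17) → index 6
j=6: u_6=103/165 ∈ [10/17, 35/51) → index 7
j=7: u_7=118/165 ∈ [35/51, 44/51) → index 8
j=8: u_8=133/165 ∈ [35/51, 44/51) → index 8
j=9: u_9=148/165 ∈ [44/51, 49/51) → index 9
j=10: u_10=163/165 ∈ [49/51, 1) → index 10

1 3 4 5 5 6 7 8 8 9 10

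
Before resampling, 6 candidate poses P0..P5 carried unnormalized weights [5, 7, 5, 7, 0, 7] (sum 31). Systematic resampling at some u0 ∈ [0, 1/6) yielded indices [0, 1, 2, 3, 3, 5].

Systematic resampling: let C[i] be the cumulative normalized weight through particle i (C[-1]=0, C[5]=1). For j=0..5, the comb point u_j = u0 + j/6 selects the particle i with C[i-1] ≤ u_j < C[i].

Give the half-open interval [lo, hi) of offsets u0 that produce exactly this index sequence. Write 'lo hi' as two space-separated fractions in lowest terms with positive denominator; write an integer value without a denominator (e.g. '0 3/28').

5/93 10/93

C = [5/31, 12/31, 17/31, 24/31, 24/31, 1]
j=0 picked index 0: u0 ∈ [0, 5/31)
j=1 picked index 1: u0 ∈ [-1/186, 41/186)
j=2 picked index 2: u0 ∈ [5/93, 20/93)
j=3 picked index 3: u0 ∈ [3/62, 17/62)
j=4 picked index 3: u0 ∈ [-11/93, 10/93)
j=5 picked index 5: u0 ∈ [-11/186, 1/6)
intersection: [5/93, 10/93)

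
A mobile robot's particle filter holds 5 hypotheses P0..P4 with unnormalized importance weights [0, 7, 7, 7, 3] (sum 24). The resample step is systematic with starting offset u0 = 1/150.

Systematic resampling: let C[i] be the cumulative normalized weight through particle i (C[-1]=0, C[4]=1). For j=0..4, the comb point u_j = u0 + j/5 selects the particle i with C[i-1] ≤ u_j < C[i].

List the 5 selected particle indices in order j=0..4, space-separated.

C = [0, 7/24, 7/12, 7/8, 1]
j=0: u_0=1/150 ∈ [0, 7/24) → index 1
j=1: u_1=31/150 ∈ [0, 7/24) → index 1
j=2: u_2=61/150 ∈ [7/24, 7/12) → index 2
j=3: u_3=91/150 ∈ [7/12, 7/8) → index 3
j=4: u_4=121/150 ∈ [7/12, 7/8) → index 3

1 1 2 3 3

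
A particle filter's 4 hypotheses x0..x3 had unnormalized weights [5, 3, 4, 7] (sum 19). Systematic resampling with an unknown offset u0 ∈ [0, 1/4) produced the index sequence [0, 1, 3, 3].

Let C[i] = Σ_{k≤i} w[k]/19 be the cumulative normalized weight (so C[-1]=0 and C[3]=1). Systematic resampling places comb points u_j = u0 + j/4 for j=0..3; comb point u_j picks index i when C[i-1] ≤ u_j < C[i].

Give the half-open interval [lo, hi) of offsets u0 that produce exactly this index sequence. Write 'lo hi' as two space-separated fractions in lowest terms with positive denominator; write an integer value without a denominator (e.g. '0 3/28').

C = [5/19, 8/19, 12/19, 1]
j=0 picked index 0: u0 ∈ [0, 5/19)
j=1 picked index 1: u0 ∈ [1/76, 13/76)
j=2 picked index 3: u0 ∈ [5/38, 1/2)
j=3 picked index 3: u0 ∈ [-9/76, 1/4)
intersection: [5/38, 13/76)

5/38 13/76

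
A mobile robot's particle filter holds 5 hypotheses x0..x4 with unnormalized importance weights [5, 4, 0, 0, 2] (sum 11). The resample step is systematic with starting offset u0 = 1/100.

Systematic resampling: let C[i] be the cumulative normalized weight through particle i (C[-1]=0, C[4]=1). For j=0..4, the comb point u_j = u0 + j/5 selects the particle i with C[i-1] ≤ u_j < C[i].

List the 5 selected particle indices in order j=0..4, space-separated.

C = [5/11, 9/11, 9/11, 9/11, 1]
j=0: u_0=1/100 ∈ [0, 5/11) → index 0
j=1: u_1=21/100 ∈ [0, 5/11) → index 0
j=2: u_2=41/100 ∈ [0, 5/11) → index 0
j=3: u_3=61/100 ∈ [5/11, 9/11) → index 1
j=4: u_4=81/100 ∈ [5/11, 9/11) → index 1

0 0 0 1 1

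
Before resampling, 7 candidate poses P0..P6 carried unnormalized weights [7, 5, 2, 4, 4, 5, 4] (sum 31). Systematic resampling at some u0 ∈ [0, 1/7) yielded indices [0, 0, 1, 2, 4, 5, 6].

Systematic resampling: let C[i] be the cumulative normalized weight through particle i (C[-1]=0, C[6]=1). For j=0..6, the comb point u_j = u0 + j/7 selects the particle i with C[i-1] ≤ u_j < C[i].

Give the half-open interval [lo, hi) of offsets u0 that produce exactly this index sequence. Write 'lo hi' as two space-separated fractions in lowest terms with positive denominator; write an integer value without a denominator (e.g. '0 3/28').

C = [7/31, 12/31, 14/31, 18/31, 22/31, 27/31, 1]
j=0 picked index 0: u0 ∈ [0, 7/31)
j=1 picked index 0: u0 ∈ [-1/7, 18/217)
j=2 picked index 1: u0 ∈ [-13/217, 22/217)
j=3 picked index 2: u0 ∈ [-9/217, 5/217)
j=4 picked index 4: u0 ∈ [2/217, 30/217)
j=5 picked index 5: u0 ∈ [-1/217, 34/217)
j=6 picked index 6: u0 ∈ [3/217, 1/7)
intersection: [3/217, 5/217)

3/217 5/217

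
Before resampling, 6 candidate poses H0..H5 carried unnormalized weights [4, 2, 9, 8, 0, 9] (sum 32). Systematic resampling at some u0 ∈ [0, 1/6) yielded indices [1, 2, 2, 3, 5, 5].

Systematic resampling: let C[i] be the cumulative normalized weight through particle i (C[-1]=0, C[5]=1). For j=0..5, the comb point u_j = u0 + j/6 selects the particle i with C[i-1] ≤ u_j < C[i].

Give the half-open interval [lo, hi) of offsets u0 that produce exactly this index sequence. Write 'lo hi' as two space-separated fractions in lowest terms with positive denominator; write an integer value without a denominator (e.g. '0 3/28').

C = [1/8, 3/16, 15/32, 23/32, 23/32, 1]
j=0 picked index 1: u0 ∈ [1/8, 3/16)
j=1 picked index 2: u0 ∈ [1/48, 29/96)
j=2 picked index 2: u0 ∈ [-7/48, 13/96)
j=3 picked index 3: u0 ∈ [-1/32, 7/32)
j=4 picked index 5: u0 ∈ [5/96, 1/3)
j=5 picked index 5: u0 ∈ [-11/96, 1/6)
intersection: [1/8, 13/96)

1/8 13/96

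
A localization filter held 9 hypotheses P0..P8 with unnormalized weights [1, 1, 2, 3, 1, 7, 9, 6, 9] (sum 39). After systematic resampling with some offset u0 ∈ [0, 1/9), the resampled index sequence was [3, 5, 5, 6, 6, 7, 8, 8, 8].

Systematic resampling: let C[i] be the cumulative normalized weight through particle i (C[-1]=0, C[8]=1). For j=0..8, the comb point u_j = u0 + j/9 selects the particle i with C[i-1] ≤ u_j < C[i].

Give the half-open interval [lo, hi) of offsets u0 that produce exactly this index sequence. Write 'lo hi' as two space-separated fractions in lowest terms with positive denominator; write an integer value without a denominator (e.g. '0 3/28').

4/39 1/9

C = [1/39, 2/39, 4/39, 7/39, 8/39, 5/13, 8/13, 10/13, 1]
j=0 picked index 3: u0 ∈ [4/39, 7/39)
j=1 picked index 5: u0 ∈ [11/117, 32/117)
j=2 picked index 5: u0 ∈ [-2/117, 19/117)
j=3 picked index 6: u0 ∈ [2/39, 11/39)
j=4 picked index 6: u0 ∈ [-7/117, 20/117)
j=5 picked index 7: u0 ∈ [7/117, 25/117)
j=6 picked index 8: u0 ∈ [4/39, 1/3)
j=7 picked index 8: u0 ∈ [-1/117, 2/9)
j=8 picked index 8: u0 ∈ [-14/117, 1/9)
intersection: [4/39, 1/9)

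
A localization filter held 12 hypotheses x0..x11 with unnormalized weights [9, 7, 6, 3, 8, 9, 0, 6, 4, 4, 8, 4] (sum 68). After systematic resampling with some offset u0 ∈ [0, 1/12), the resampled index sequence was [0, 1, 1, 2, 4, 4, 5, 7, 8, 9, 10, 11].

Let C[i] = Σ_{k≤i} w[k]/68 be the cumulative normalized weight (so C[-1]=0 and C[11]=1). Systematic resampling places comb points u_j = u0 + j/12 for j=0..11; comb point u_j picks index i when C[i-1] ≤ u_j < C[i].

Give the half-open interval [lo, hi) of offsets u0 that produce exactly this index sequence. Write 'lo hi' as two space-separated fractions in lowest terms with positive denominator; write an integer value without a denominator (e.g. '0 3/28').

5/102 7/102

C = [9/68, 4/17, 11/34, 25/68, 33/68, 21/34, 21/34, 12/17, 13/17, 14/17, 16/17, 1]
j=0 picked index 0: u0 ∈ [0, 9/68)
j=1 picked index 1: u0 ∈ [5/102, 31/204)
j=2 picked index 1: u0 ∈ [-7/204, 7/102)
j=3 picked index 2: u0 ∈ [-1/68, 5/68)
j=4 picked index 4: u0 ∈ [7/204, 31/204)
j=5 picked index 4: u0 ∈ [-5/102, 7/102)
j=6 picked index 5: u0 ∈ [-1/68, 2/17)
j=7 picked index 7: u0 ∈ [7/204, 25/204)
j=8 picked index 8: u0 ∈ [2/51, 5/51)
j=9 picked index 9: u0 ∈ [1/68, 5/68)
j=10 picked index 10: u0 ∈ [-1/102, 11/102)
j=11 picked index 11: u0 ∈ [5/204, 1/12)
intersection: [5/102, 7/102)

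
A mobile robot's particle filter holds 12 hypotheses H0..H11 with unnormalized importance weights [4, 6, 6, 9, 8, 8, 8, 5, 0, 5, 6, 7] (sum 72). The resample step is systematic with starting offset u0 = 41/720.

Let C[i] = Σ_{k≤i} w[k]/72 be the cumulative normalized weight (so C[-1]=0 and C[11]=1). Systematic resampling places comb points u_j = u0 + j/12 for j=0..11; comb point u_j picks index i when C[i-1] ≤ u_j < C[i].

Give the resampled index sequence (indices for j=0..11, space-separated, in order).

1 2 3 3 4 5 5 6 7 9 10 11

C = [1/18, 5/36, 2/9, 25/72, 11/24, 41/72, 49/72, 3/4, 3/4, 59/72, 65/72, 1]
j=0: u_0=41/720 ∈ [1/18, 5/36) → index 1
j=1: u_1=101/720 ∈ [5/36, 2/9) → index 2
j=2: u_2=161/720 ∈ [2/9, 25/72) → index 3
j=3: u_3=221/720 ∈ [2/9, 25/72) → index 3
j=4: u_4=281/720 ∈ [25/72, 11/24) → index 4
j=5: u_5=341/720 ∈ [11/24, 41/72) → index 5
j=6: u_6=401/720 ∈ [11/24, 41/72) → index 5
j=7: u_7=461/720 ∈ [41/72, 49/72) → index 6
j=8: u_8=521/720 ∈ [49/72, 3/4) → index 7
j=9: u_9=581/720 ∈ [3/4, 59/72) → index 9
j=10: u_10=641/720 ∈ [59/72, 65/72) → index 10
j=11: u_11=701/720 ∈ [65/72, 1) → index 11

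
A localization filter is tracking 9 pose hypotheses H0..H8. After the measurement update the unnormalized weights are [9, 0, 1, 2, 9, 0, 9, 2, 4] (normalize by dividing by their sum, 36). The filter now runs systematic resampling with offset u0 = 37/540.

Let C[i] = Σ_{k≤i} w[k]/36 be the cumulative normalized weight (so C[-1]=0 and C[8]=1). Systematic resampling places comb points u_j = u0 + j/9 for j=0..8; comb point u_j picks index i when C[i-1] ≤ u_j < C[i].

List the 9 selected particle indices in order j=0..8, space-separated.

0 0 3 4 4 6 6 7 8

C = [1/4, 1/4, 5/18, 1/3, 7/12, 7/12, 5/6, 8/9, 1]
j=0: u_0=37/540 ∈ [0, 1/4) → index 0
j=1: u_1=97/540 ∈ [0, 1/4) → index 0
j=2: u_2=157/540 ∈ [5/18, 1/3) → index 3
j=3: u_3=217/540 ∈ [1/3, 7/12) → index 4
j=4: u_4=277/540 ∈ [1/3, 7/12) → index 4
j=5: u_5=337/540 ∈ [7/12, 5/6) → index 6
j=6: u_6=397/540 ∈ [7/12, 5/6) → index 6
j=7: u_7=457/540 ∈ [5/6, 8/9) → index 7
j=8: u_8=517/540 ∈ [8/9, 1) → index 8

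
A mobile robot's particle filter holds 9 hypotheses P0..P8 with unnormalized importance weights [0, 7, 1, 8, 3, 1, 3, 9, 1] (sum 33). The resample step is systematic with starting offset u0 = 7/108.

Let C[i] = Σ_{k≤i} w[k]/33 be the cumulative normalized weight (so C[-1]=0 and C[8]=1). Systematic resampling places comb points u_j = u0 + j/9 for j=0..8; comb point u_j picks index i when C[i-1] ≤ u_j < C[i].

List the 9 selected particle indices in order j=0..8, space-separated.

1 1 3 3 4 6 7 7 7

C = [0, 7/33, 8/33, 16/33, 19/33, 20/33, 23/33, 32/33, 1]
j=0: u_0=7/108 ∈ [0, 7/33) → index 1
j=1: u_1=19/108 ∈ [0, 7/33) → index 1
j=2: u_2=31/108 ∈ [8/33, 16/33) → index 3
j=3: u_3=43/108 ∈ [8/33, 16/33) → index 3
j=4: u_4=55/108 ∈ [16/33, 19/33) → index 4
j=5: u_5=67/108 ∈ [20/33, 23/33) → index 6
j=6: u_6=79/108 ∈ [23/33, 32/33) → index 7
j=7: u_7=91/108 ∈ [23/33, 32/33) → index 7
j=8: u_8=103/108 ∈ [23/33, 32/33) → index 7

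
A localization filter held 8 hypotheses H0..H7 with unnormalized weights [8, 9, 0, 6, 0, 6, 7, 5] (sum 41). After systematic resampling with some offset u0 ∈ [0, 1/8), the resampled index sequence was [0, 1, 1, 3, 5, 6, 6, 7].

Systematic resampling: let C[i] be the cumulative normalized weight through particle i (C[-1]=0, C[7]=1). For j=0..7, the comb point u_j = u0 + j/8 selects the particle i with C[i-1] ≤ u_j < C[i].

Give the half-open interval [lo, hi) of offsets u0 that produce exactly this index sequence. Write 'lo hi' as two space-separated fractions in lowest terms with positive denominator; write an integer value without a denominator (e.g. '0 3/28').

27/328 1/8

C = [8/41, 17/41, 17/41, 23/41, 23/41, 29/41, 36/41, 1]
j=0 picked index 0: u0 ∈ [0, 8/41)
j=1 picked index 1: u0 ∈ [23/328, 95/328)
j=2 picked index 1: u0 ∈ [-9/164, 27/164)
j=3 picked index 3: u0 ∈ [13/328, 61/328)
j=4 picked index 5: u0 ∈ [5/82, 17/82)
j=5 picked index 6: u0 ∈ [27/328, 83/328)
j=6 picked index 6: u0 ∈ [-7/164, 21/164)
j=7 picked index 7: u0 ∈ [1/328, 1/8)
intersection: [27/328, 1/8)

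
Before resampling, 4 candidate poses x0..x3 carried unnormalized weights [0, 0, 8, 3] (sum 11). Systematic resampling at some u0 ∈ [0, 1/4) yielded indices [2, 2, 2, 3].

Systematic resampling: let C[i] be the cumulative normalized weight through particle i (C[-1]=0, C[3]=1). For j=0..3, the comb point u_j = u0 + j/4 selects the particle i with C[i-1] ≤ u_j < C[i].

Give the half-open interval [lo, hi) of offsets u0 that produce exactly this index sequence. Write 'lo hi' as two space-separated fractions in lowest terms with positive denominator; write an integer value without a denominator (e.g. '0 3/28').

0 5/22

C = [0, 0, 8/11, 1]
j=0 picked index 2: u0 ∈ [0, 8/11)
j=1 picked index 2: u0 ∈ [-1/4, 21/44)
j=2 picked index 2: u0 ∈ [-1/2, 5/22)
j=3 picked index 3: u0 ∈ [-1/44, 1/4)
intersection: [0, 5/22)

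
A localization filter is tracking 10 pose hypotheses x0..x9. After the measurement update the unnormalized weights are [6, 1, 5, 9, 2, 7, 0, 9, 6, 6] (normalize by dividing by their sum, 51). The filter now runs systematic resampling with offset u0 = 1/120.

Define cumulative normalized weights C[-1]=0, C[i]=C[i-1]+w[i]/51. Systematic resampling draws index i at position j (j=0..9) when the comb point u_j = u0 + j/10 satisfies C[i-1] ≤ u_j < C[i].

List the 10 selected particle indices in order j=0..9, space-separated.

0 0 2 3 3 5 7 7 8 9

C = [2/17, 7/51, 4/17, 7/17, 23/51, 10/17, 10/17, 13/17, 15/17, 1]
j=0: u_0=1/120 ∈ [0, 2/17) → index 0
j=1: u_1=13/120 ∈ [0, 2/17) → index 0
j=2: u_2=5/24 ∈ [7/51, 4/17) → index 2
j=3: u_3=37/120 ∈ [4/17, 7/17) → index 3
j=4: u_4=49/120 ∈ [4/17, 7/17) → index 3
j=5: u_5=61/120 ∈ [23/51, 10/17) → index 5
j=6: u_6=73/120 ∈ [10/17, 13/17) → index 7
j=7: u_7=17/24 ∈ [10/17, 13/17) → index 7
j=8: u_8=97/120 ∈ [13/17, 15/17) → index 8
j=9: u_9=109/120 ∈ [15/17, 1) → index 9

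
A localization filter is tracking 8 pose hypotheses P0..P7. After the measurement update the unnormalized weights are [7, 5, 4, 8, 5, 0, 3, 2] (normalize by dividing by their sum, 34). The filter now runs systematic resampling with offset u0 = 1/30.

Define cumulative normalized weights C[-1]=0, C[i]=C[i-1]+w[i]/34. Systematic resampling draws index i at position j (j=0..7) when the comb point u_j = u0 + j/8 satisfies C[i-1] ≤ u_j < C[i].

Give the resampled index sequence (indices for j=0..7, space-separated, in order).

0 0 1 2 3 3 4 6

C = [7/34, 6/17, 8/17, 12/17, 29/34, 29/34, 16/17, 1]
j=0: u_0=1/30 ∈ [0, 7/34) → index 0
j=1: u_1=19/120 ∈ [0, 7/34) → index 0
j=2: u_2=17/60 ∈ [7/34, 6/17) → index 1
j=3: u_3=49/120 ∈ [6/17, 8/17) → index 2
j=4: u_4=8/15 ∈ [8/17, 12/17) → index 3
j=5: u_5=79/120 ∈ [8/17, 12/17) → index 3
j=6: u_6=47/60 ∈ [12/17, 29/34) → index 4
j=7: u_7=109/120 ∈ [29/34, 16/17) → index 6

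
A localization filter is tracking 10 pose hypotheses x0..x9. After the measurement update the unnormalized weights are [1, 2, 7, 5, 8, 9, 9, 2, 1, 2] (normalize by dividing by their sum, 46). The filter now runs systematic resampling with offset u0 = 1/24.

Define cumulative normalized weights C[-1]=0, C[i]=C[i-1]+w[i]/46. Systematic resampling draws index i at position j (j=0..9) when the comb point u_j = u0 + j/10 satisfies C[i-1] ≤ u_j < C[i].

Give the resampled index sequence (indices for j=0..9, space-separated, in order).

1 2 3 4 4 5 5 6 6 8

C = [1/46, 3/46, 5/23, 15/46, 1/2, 16/23, 41/46, 43/46, 22/23, 1]
j=0: u_0=1/24 ∈ [1/46, 3/46) → index 1
j=1: u_1=17/120 ∈ [3/46, 5/23) → index 2
j=2: u_2=29/120 ∈ [5/23, 15/46) → index 3
j=3: u_3=41/120 ∈ [15/46, 1/2) → index 4
j=4: u_4=53/120 ∈ [15/46, 1/2) → index 4
j=5: u_5=13/24 ∈ [1/2, 16/23) → index 5
j=6: u_6=77/120 ∈ [1/2, 16/23) → index 5
j=7: u_7=89/120 ∈ [16/23, 41/46) → index 6
j=8: u_8=101/120 ∈ [16/23, 41/46) → index 6
j=9: u_9=113/120 ∈ [43/46, 22/23) → index 8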